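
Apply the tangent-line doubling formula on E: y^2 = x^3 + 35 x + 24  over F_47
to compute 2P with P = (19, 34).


Doubling: s = (3 x1^2 + a) / (2 y1)
s = (3*19^2 + 35) / (2*34) mod 47 = 4
x3 = s^2 - 2 x1 mod 47 = 4^2 - 2*19 = 25
y3 = s (x1 - x3) - y1 mod 47 = 4 * (19 - 25) - 34 = 36

2P = (25, 36)


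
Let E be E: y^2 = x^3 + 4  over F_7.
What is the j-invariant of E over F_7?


Delta = -16(4 a^3 + 27 b^2) mod 7 = 4
-1728 * (4 a)^3 = -1728 * (4*0)^3 mod 7 = 0
j = 0 * 4^(-1) mod 7 = 0

j = 0 (mod 7)


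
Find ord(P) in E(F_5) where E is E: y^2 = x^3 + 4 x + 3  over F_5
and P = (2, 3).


Compute successive multiples of P until we hit O:
  1P = (2, 3)
  2P = (2, 2)
  3P = O

ord(P) = 3


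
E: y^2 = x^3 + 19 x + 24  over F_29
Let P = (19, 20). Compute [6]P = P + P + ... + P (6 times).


k = 6 = 110_2 (binary, LSB first: 011)
Double-and-add from P = (19, 20):
  bit 0 = 0: acc unchanged = O
  bit 1 = 1: acc = O + (20, 9) = (20, 9)
  bit 2 = 1: acc = (20, 9) + (24, 23) = (19, 9)

6P = (19, 9)


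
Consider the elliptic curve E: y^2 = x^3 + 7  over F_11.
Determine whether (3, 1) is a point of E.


Check whether y^2 = x^3 + 0 x + 7 (mod 11) for (x, y) = (3, 1).
LHS: y^2 = 1^2 mod 11 = 1
RHS: x^3 + 0 x + 7 = 3^3 + 0*3 + 7 mod 11 = 1
LHS = RHS

Yes, on the curve


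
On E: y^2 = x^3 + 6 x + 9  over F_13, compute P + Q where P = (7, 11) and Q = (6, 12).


P != Q, so use the chord formula.
s = (y2 - y1) / (x2 - x1) = (1) / (12) mod 13 = 12
x3 = s^2 - x1 - x2 mod 13 = 12^2 - 7 - 6 = 1
y3 = s (x1 - x3) - y1 mod 13 = 12 * (7 - 1) - 11 = 9

P + Q = (1, 9)


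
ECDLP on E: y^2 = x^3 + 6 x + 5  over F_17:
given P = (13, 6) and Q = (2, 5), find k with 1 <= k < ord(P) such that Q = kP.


Enumerate multiples of P until we hit Q = (2, 5):
  1P = (13, 6)
  2P = (7, 4)
  3P = (16, 10)
  4P = (3, 13)
  5P = (2, 5)
Match found at i = 5.

k = 5


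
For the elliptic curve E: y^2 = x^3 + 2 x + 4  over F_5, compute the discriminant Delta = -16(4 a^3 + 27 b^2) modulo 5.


4 a^3 + 27 b^2 = 4*2^3 + 27*4^2 = 32 + 432 = 464
Delta = -16 * (464) = -7424
Delta mod 5 = 1

Delta = 1 (mod 5)


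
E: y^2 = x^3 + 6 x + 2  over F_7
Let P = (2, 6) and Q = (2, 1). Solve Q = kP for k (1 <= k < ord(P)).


Enumerate multiples of P until we hit Q = (2, 1):
  1P = (2, 6)
  2P = (0, 4)
  3P = (6, 4)
  4P = (1, 4)
  5P = (1, 3)
  6P = (6, 3)
  7P = (0, 3)
  8P = (2, 1)
Match found at i = 8.

k = 8


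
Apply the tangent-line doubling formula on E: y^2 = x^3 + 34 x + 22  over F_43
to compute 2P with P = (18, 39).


Doubling: s = (3 x1^2 + a) / (2 y1)
s = (3*18^2 + 34) / (2*39) mod 43 = 14
x3 = s^2 - 2 x1 mod 43 = 14^2 - 2*18 = 31
y3 = s (x1 - x3) - y1 mod 43 = 14 * (18 - 31) - 39 = 37

2P = (31, 37)


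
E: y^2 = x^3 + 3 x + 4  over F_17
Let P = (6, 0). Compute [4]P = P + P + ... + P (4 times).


k = 4 = 100_2 (binary, LSB first: 001)
Double-and-add from P = (6, 0):
  bit 0 = 0: acc unchanged = O
  bit 1 = 0: acc unchanged = O
  bit 2 = 1: acc = O + O = O

4P = O


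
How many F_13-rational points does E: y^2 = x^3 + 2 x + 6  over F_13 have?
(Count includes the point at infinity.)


For each x in F_13, count y with y^2 = x^3 + 2 x + 6 mod 13:
  x = 1: RHS = 9, y in [3, 10]  -> 2 point(s)
  x = 3: RHS = 0, y in [0]  -> 1 point(s)
  x = 4: RHS = 0, y in [0]  -> 1 point(s)
  x = 6: RHS = 0, y in [0]  -> 1 point(s)
  x = 7: RHS = 12, y in [5, 8]  -> 2 point(s)
  x = 8: RHS = 1, y in [1, 12]  -> 2 point(s)
  x = 9: RHS = 12, y in [5, 8]  -> 2 point(s)
  x = 10: RHS = 12, y in [5, 8]  -> 2 point(s)
  x = 12: RHS = 3, y in [4, 9]  -> 2 point(s)
Affine points: 15. Add the point at infinity: total = 16.

#E(F_13) = 16


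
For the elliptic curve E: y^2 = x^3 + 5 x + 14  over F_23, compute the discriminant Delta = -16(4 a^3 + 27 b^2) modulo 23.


4 a^3 + 27 b^2 = 4*5^3 + 27*14^2 = 500 + 5292 = 5792
Delta = -16 * (5792) = -92672
Delta mod 23 = 18

Delta = 18 (mod 23)


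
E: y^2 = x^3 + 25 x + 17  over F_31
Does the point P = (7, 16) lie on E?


Check whether y^2 = x^3 + 25 x + 17 (mod 31) for (x, y) = (7, 16).
LHS: y^2 = 16^2 mod 31 = 8
RHS: x^3 + 25 x + 17 = 7^3 + 25*7 + 17 mod 31 = 8
LHS = RHS

Yes, on the curve


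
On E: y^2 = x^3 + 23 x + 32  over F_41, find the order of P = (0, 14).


Compute successive multiples of P until we hit O:
  1P = (0, 14)
  2P = (32, 30)
  3P = (40, 7)
  4P = (9, 5)
  5P = (33, 19)
  6P = (18, 28)
  7P = (15, 29)
  8P = (27, 0)
  ... (continuing to 16P)
  16P = O

ord(P) = 16


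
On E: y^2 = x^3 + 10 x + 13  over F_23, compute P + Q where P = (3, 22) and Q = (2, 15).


P != Q, so use the chord formula.
s = (y2 - y1) / (x2 - x1) = (16) / (22) mod 23 = 7
x3 = s^2 - x1 - x2 mod 23 = 7^2 - 3 - 2 = 21
y3 = s (x1 - x3) - y1 mod 23 = 7 * (3 - 21) - 22 = 13

P + Q = (21, 13)


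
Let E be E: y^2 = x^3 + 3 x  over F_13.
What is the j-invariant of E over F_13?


Delta = -16(4 a^3 + 27 b^2) mod 13 = 1
-1728 * (4 a)^3 = -1728 * (4*3)^3 mod 13 = 12
j = 12 * 1^(-1) mod 13 = 12

j = 12 (mod 13)


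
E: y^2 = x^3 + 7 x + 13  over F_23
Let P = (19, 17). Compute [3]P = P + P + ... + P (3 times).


k = 3 = 11_2 (binary, LSB first: 11)
Double-and-add from P = (19, 17):
  bit 0 = 1: acc = O + (19, 17) = (19, 17)
  bit 1 = 1: acc = (19, 17) + (10, 5) = (6, 8)

3P = (6, 8)


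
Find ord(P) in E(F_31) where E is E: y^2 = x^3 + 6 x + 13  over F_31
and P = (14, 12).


Compute successive multiples of P until we hit O:
  1P = (14, 12)
  2P = (13, 5)
  3P = (22, 25)
  4P = (2, 23)
  5P = (4, 15)
  6P = (1, 12)
  7P = (16, 19)
  8P = (21, 10)
  ... (continuing to 26P)
  26P = O

ord(P) = 26


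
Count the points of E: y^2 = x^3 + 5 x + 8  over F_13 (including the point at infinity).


For each x in F_13, count y with y^2 = x^3 + 5 x + 8 mod 13:
  x = 1: RHS = 1, y in [1, 12]  -> 2 point(s)
  x = 2: RHS = 0, y in [0]  -> 1 point(s)
  x = 4: RHS = 1, y in [1, 12]  -> 2 point(s)
  x = 7: RHS = 9, y in [3, 10]  -> 2 point(s)
  x = 8: RHS = 1, y in [1, 12]  -> 2 point(s)
  x = 11: RHS = 3, y in [4, 9]  -> 2 point(s)
Affine points: 11. Add the point at infinity: total = 12.

#E(F_13) = 12


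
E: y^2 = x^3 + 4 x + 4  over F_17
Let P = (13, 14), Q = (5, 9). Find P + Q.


P != Q, so use the chord formula.
s = (y2 - y1) / (x2 - x1) = (12) / (9) mod 17 = 7
x3 = s^2 - x1 - x2 mod 17 = 7^2 - 13 - 5 = 14
y3 = s (x1 - x3) - y1 mod 17 = 7 * (13 - 14) - 14 = 13

P + Q = (14, 13)


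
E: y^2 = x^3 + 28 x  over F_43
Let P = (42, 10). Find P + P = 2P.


Doubling: s = (3 x1^2 + a) / (2 y1)
s = (3*42^2 + 28) / (2*10) mod 43 = 8
x3 = s^2 - 2 x1 mod 43 = 8^2 - 2*42 = 23
y3 = s (x1 - x3) - y1 mod 43 = 8 * (42 - 23) - 10 = 13

2P = (23, 13)


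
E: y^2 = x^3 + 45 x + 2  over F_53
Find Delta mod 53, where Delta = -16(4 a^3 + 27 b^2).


4 a^3 + 27 b^2 = 4*45^3 + 27*2^2 = 364500 + 108 = 364608
Delta = -16 * (364608) = -5833728
Delta mod 53 = 35

Delta = 35 (mod 53)


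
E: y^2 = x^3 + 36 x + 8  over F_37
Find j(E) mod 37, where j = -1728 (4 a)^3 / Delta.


Delta = -16(4 a^3 + 27 b^2) mod 37 = 18
-1728 * (4 a)^3 = -1728 * (4*36)^3 mod 37 = 36
j = 36 * 18^(-1) mod 37 = 2

j = 2 (mod 37)


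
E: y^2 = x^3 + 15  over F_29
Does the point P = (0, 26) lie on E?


Check whether y^2 = x^3 + 0 x + 15 (mod 29) for (x, y) = (0, 26).
LHS: y^2 = 26^2 mod 29 = 9
RHS: x^3 + 0 x + 15 = 0^3 + 0*0 + 15 mod 29 = 15
LHS != RHS

No, not on the curve


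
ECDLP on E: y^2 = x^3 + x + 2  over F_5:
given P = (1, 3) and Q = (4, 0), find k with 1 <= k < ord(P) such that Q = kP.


Enumerate multiples of P until we hit Q = (4, 0):
  1P = (1, 3)
  2P = (4, 0)
Match found at i = 2.

k = 2


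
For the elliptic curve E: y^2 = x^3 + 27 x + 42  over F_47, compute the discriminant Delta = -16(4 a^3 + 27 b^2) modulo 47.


4 a^3 + 27 b^2 = 4*27^3 + 27*42^2 = 78732 + 47628 = 126360
Delta = -16 * (126360) = -2021760
Delta mod 47 = 39

Delta = 39 (mod 47)


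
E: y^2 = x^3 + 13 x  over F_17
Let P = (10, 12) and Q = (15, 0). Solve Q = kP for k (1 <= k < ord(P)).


Enumerate multiples of P until we hit Q = (15, 0):
  1P = (10, 12)
  2P = (15, 0)
Match found at i = 2.

k = 2


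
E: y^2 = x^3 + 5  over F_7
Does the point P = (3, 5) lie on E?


Check whether y^2 = x^3 + 0 x + 5 (mod 7) for (x, y) = (3, 5).
LHS: y^2 = 5^2 mod 7 = 4
RHS: x^3 + 0 x + 5 = 3^3 + 0*3 + 5 mod 7 = 4
LHS = RHS

Yes, on the curve


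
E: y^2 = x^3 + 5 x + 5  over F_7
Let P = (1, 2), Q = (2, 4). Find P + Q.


P != Q, so use the chord formula.
s = (y2 - y1) / (x2 - x1) = (2) / (1) mod 7 = 2
x3 = s^2 - x1 - x2 mod 7 = 2^2 - 1 - 2 = 1
y3 = s (x1 - x3) - y1 mod 7 = 2 * (1 - 1) - 2 = 5

P + Q = (1, 5)


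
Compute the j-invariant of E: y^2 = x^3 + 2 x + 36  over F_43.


Delta = -16(4 a^3 + 27 b^2) mod 43 = 35
-1728 * (4 a)^3 = -1728 * (4*2)^3 mod 43 = 32
j = 32 * 35^(-1) mod 43 = 39

j = 39 (mod 43)


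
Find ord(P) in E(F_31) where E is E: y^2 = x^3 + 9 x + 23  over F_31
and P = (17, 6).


Compute successive multiples of P until we hit O:
  1P = (17, 6)
  2P = (25, 30)
  3P = (29, 20)
  4P = (1, 23)
  5P = (22, 9)
  6P = (6, 13)
  7P = (2, 7)
  8P = (16, 27)
  ... (continuing to 20P)
  20P = O

ord(P) = 20


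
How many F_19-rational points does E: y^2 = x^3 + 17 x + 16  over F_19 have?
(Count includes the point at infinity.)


For each x in F_19, count y with y^2 = x^3 + 17 x + 16 mod 19:
  x = 0: RHS = 16, y in [4, 15]  -> 2 point(s)
  x = 2: RHS = 1, y in [1, 18]  -> 2 point(s)
  x = 5: RHS = 17, y in [6, 13]  -> 2 point(s)
  x = 6: RHS = 11, y in [7, 12]  -> 2 point(s)
  x = 9: RHS = 5, y in [9, 10]  -> 2 point(s)
  x = 15: RHS = 17, y in [6, 13]  -> 2 point(s)
  x = 18: RHS = 17, y in [6, 13]  -> 2 point(s)
Affine points: 14. Add the point at infinity: total = 15.

#E(F_19) = 15


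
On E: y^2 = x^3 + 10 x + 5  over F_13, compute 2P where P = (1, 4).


k = 2 = 10_2 (binary, LSB first: 01)
Double-and-add from P = (1, 4):
  bit 0 = 0: acc unchanged = O
  bit 1 = 1: acc = O + (11, 9) = (11, 9)

2P = (11, 9)


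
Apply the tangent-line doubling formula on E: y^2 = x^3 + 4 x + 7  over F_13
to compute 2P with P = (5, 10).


Doubling: s = (3 x1^2 + a) / (2 y1)
s = (3*5^2 + 4) / (2*10) mod 13 = 2
x3 = s^2 - 2 x1 mod 13 = 2^2 - 2*5 = 7
y3 = s (x1 - x3) - y1 mod 13 = 2 * (5 - 7) - 10 = 12

2P = (7, 12)


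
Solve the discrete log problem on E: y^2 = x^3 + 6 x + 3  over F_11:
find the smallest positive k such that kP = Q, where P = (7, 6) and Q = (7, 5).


Enumerate multiples of P until we hit Q = (7, 5):
  1P = (7, 6)
  2P = (9, 7)
  3P = (9, 4)
  4P = (7, 5)
Match found at i = 4.

k = 4


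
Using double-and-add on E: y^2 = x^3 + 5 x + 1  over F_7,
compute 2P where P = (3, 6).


k = 2 = 10_2 (binary, LSB first: 01)
Double-and-add from P = (3, 6):
  bit 0 = 0: acc unchanged = O
  bit 1 = 1: acc = O + (5, 5) = (5, 5)

2P = (5, 5)


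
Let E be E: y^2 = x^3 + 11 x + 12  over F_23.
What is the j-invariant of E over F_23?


Delta = -16(4 a^3 + 27 b^2) mod 23 = 15
-1728 * (4 a)^3 = -1728 * (4*11)^3 mod 23 = 1
j = 1 * 15^(-1) mod 23 = 20

j = 20 (mod 23)


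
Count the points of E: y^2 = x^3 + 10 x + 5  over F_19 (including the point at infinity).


For each x in F_19, count y with y^2 = x^3 + 10 x + 5 mod 19:
  x = 0: RHS = 5, y in [9, 10]  -> 2 point(s)
  x = 1: RHS = 16, y in [4, 15]  -> 2 point(s)
  x = 3: RHS = 5, y in [9, 10]  -> 2 point(s)
  x = 5: RHS = 9, y in [3, 16]  -> 2 point(s)
  x = 7: RHS = 0, y in [0]  -> 1 point(s)
  x = 9: RHS = 7, y in [8, 11]  -> 2 point(s)
  x = 14: RHS = 1, y in [1, 18]  -> 2 point(s)
  x = 16: RHS = 5, y in [9, 10]  -> 2 point(s)
Affine points: 15. Add the point at infinity: total = 16.

#E(F_19) = 16


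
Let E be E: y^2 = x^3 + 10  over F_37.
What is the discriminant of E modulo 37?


4 a^3 + 27 b^2 = 4*0^3 + 27*10^2 = 0 + 2700 = 2700
Delta = -16 * (2700) = -43200
Delta mod 37 = 16

Delta = 16 (mod 37)


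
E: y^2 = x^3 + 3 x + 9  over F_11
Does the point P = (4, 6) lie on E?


Check whether y^2 = x^3 + 3 x + 9 (mod 11) for (x, y) = (4, 6).
LHS: y^2 = 6^2 mod 11 = 3
RHS: x^3 + 3 x + 9 = 4^3 + 3*4 + 9 mod 11 = 8
LHS != RHS

No, not on the curve


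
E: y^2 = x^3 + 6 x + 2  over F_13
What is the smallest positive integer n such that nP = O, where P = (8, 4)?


Compute successive multiples of P until we hit O:
  1P = (8, 4)
  2P = (1, 10)
  3P = (5, 12)
  4P = (10, 10)
  5P = (4, 8)
  6P = (2, 3)
  7P = (7, 7)
  8P = (7, 6)
  ... (continuing to 15P)
  15P = O

ord(P) = 15


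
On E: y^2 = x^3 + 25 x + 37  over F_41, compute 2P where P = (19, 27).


Doubling: s = (3 x1^2 + a) / (2 y1)
s = (3*19^2 + 25) / (2*27) mod 41 = 19
x3 = s^2 - 2 x1 mod 41 = 19^2 - 2*19 = 36
y3 = s (x1 - x3) - y1 mod 41 = 19 * (19 - 36) - 27 = 19

2P = (36, 19)


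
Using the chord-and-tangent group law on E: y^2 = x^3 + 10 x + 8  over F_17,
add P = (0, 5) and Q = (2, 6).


P != Q, so use the chord formula.
s = (y2 - y1) / (x2 - x1) = (1) / (2) mod 17 = 9
x3 = s^2 - x1 - x2 mod 17 = 9^2 - 0 - 2 = 11
y3 = s (x1 - x3) - y1 mod 17 = 9 * (0 - 11) - 5 = 15

P + Q = (11, 15)


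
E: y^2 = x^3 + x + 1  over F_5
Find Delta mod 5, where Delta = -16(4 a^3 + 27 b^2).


4 a^3 + 27 b^2 = 4*1^3 + 27*1^2 = 4 + 27 = 31
Delta = -16 * (31) = -496
Delta mod 5 = 4

Delta = 4 (mod 5)


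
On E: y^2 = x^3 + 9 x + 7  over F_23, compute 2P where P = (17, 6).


Doubling: s = (3 x1^2 + a) / (2 y1)
s = (3*17^2 + 9) / (2*6) mod 23 = 4
x3 = s^2 - 2 x1 mod 23 = 4^2 - 2*17 = 5
y3 = s (x1 - x3) - y1 mod 23 = 4 * (17 - 5) - 6 = 19

2P = (5, 19)


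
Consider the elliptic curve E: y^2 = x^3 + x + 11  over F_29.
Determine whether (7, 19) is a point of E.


Check whether y^2 = x^3 + 1 x + 11 (mod 29) for (x, y) = (7, 19).
LHS: y^2 = 19^2 mod 29 = 13
RHS: x^3 + 1 x + 11 = 7^3 + 1*7 + 11 mod 29 = 13
LHS = RHS

Yes, on the curve


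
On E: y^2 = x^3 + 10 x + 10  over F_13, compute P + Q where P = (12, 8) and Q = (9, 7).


P != Q, so use the chord formula.
s = (y2 - y1) / (x2 - x1) = (12) / (10) mod 13 = 9
x3 = s^2 - x1 - x2 mod 13 = 9^2 - 12 - 9 = 8
y3 = s (x1 - x3) - y1 mod 13 = 9 * (12 - 8) - 8 = 2

P + Q = (8, 2)


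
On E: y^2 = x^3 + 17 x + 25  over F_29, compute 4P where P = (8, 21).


k = 4 = 100_2 (binary, LSB first: 001)
Double-and-add from P = (8, 21):
  bit 0 = 0: acc unchanged = O
  bit 1 = 0: acc unchanged = O
  bit 2 = 1: acc = O + (20, 19) = (20, 19)

4P = (20, 19)


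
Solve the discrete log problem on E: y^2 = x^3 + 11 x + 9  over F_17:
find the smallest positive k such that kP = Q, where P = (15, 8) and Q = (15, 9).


Enumerate multiples of P until we hit Q = (15, 9):
  1P = (15, 8)
  2P = (6, 6)
  3P = (12, 4)
  4P = (5, 11)
  5P = (1, 15)
  6P = (14, 0)
  7P = (1, 2)
  8P = (5, 6)
  9P = (12, 13)
  10P = (6, 11)
  11P = (15, 9)
Match found at i = 11.

k = 11


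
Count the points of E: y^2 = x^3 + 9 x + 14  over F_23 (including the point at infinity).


For each x in F_23, count y with y^2 = x^3 + 9 x + 14 mod 23:
  x = 1: RHS = 1, y in [1, 22]  -> 2 point(s)
  x = 5: RHS = 0, y in [0]  -> 1 point(s)
  x = 6: RHS = 8, y in [10, 13]  -> 2 point(s)
  x = 7: RHS = 6, y in [11, 12]  -> 2 point(s)
  x = 8: RHS = 0, y in [0]  -> 1 point(s)
  x = 10: RHS = 0, y in [0]  -> 1 point(s)
  x = 11: RHS = 18, y in [8, 15]  -> 2 point(s)
  x = 14: RHS = 9, y in [3, 20]  -> 2 point(s)
  x = 19: RHS = 6, y in [11, 12]  -> 2 point(s)
  x = 20: RHS = 6, y in [11, 12]  -> 2 point(s)
  x = 22: RHS = 4, y in [2, 21]  -> 2 point(s)
Affine points: 19. Add the point at infinity: total = 20.

#E(F_23) = 20


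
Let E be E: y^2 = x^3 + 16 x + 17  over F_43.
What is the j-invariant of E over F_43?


Delta = -16(4 a^3 + 27 b^2) mod 43 = 8
-1728 * (4 a)^3 = -1728 * (4*16)^3 mod 43 = 1
j = 1 * 8^(-1) mod 43 = 27

j = 27 (mod 43)


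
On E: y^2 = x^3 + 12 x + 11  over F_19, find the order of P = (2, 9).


Compute successive multiples of P until we hit O:
  1P = (2, 9)
  2P = (2, 10)
  3P = O

ord(P) = 3


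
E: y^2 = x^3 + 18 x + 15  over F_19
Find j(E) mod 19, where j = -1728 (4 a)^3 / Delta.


Delta = -16(4 a^3 + 27 b^2) mod 19 = 11
-1728 * (4 a)^3 = -1728 * (4*18)^3 mod 19 = 12
j = 12 * 11^(-1) mod 19 = 8

j = 8 (mod 19)


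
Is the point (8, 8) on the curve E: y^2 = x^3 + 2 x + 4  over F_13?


Check whether y^2 = x^3 + 2 x + 4 (mod 13) for (x, y) = (8, 8).
LHS: y^2 = 8^2 mod 13 = 12
RHS: x^3 + 2 x + 4 = 8^3 + 2*8 + 4 mod 13 = 12
LHS = RHS

Yes, on the curve


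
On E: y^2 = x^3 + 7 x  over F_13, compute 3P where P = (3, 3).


k = 3 = 11_2 (binary, LSB first: 11)
Double-and-add from P = (3, 3):
  bit 0 = 1: acc = O + (3, 3) = (3, 3)
  bit 1 = 1: acc = (3, 3) + (3, 10) = O

3P = O


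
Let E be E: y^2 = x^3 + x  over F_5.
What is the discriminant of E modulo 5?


4 a^3 + 27 b^2 = 4*1^3 + 27*0^2 = 4 + 0 = 4
Delta = -16 * (4) = -64
Delta mod 5 = 1

Delta = 1 (mod 5)


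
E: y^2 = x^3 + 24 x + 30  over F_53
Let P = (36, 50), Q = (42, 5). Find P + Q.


P != Q, so use the chord formula.
s = (y2 - y1) / (x2 - x1) = (8) / (6) mod 53 = 19
x3 = s^2 - x1 - x2 mod 53 = 19^2 - 36 - 42 = 18
y3 = s (x1 - x3) - y1 mod 53 = 19 * (36 - 18) - 50 = 27

P + Q = (18, 27)


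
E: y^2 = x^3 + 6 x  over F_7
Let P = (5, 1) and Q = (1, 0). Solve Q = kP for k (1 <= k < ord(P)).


Enumerate multiples of P until we hit Q = (1, 0):
  1P = (5, 1)
  2P = (1, 0)
Match found at i = 2.

k = 2


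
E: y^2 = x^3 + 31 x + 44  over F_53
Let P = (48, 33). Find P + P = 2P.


Doubling: s = (3 x1^2 + a) / (2 y1)
s = (3*48^2 + 31) / (2*33) mod 53 = 0
x3 = s^2 - 2 x1 mod 53 = 0^2 - 2*48 = 10
y3 = s (x1 - x3) - y1 mod 53 = 0 * (48 - 10) - 33 = 20

2P = (10, 20)


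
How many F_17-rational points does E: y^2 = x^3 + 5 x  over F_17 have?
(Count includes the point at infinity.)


For each x in F_17, count y with y^2 = x^3 + 5 x + 0 mod 17:
  x = 0: RHS = 0, y in [0]  -> 1 point(s)
  x = 2: RHS = 1, y in [1, 16]  -> 2 point(s)
  x = 3: RHS = 8, y in [5, 12]  -> 2 point(s)
  x = 4: RHS = 16, y in [4, 13]  -> 2 point(s)
  x = 6: RHS = 8, y in [5, 12]  -> 2 point(s)
  x = 7: RHS = 4, y in [2, 15]  -> 2 point(s)
  x = 8: RHS = 8, y in [5, 12]  -> 2 point(s)
  x = 9: RHS = 9, y in [3, 14]  -> 2 point(s)
  x = 10: RHS = 13, y in [8, 9]  -> 2 point(s)
  x = 11: RHS = 9, y in [3, 14]  -> 2 point(s)
  x = 13: RHS = 1, y in [1, 16]  -> 2 point(s)
  x = 14: RHS = 9, y in [3, 14]  -> 2 point(s)
  x = 15: RHS = 16, y in [4, 13]  -> 2 point(s)
Affine points: 25. Add the point at infinity: total = 26.

#E(F_17) = 26


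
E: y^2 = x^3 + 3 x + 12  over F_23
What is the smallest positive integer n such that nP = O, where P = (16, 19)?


Compute successive multiples of P until we hit O:
  1P = (16, 19)
  2P = (22, 13)
  3P = (9, 20)
  4P = (6, 19)
  5P = (1, 4)
  6P = (7, 13)
  7P = (3, 5)
  8P = (17, 10)
  ... (continuing to 21P)
  21P = O

ord(P) = 21


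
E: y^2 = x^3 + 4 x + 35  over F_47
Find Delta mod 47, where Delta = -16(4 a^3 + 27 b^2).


4 a^3 + 27 b^2 = 4*4^3 + 27*35^2 = 256 + 33075 = 33331
Delta = -16 * (33331) = -533296
Delta mod 47 = 13

Delta = 13 (mod 47)


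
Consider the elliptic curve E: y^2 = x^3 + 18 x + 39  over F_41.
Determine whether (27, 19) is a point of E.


Check whether y^2 = x^3 + 18 x + 39 (mod 41) for (x, y) = (27, 19).
LHS: y^2 = 19^2 mod 41 = 33
RHS: x^3 + 18 x + 39 = 27^3 + 18*27 + 39 mod 41 = 36
LHS != RHS

No, not on the curve


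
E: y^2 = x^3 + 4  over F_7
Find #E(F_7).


For each x in F_7, count y with y^2 = x^3 + 0 x + 4 mod 7:
  x = 0: RHS = 4, y in [2, 5]  -> 2 point(s)
Affine points: 2. Add the point at infinity: total = 3.

#E(F_7) = 3


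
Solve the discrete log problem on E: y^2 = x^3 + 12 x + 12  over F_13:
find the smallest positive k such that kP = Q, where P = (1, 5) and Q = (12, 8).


Enumerate multiples of P until we hit Q = (12, 8):
  1P = (1, 5)
  2P = (10, 1)
  3P = (3, 6)
  4P = (6, 12)
  5P = (9, 2)
  6P = (7, 7)
  7P = (8, 10)
  8P = (0, 5)
  9P = (12, 8)
Match found at i = 9.

k = 9


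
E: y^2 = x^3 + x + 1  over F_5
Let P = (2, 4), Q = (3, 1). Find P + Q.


P != Q, so use the chord formula.
s = (y2 - y1) / (x2 - x1) = (2) / (1) mod 5 = 2
x3 = s^2 - x1 - x2 mod 5 = 2^2 - 2 - 3 = 4
y3 = s (x1 - x3) - y1 mod 5 = 2 * (2 - 4) - 4 = 2

P + Q = (4, 2)


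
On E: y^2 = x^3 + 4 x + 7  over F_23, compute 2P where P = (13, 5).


k = 2 = 10_2 (binary, LSB first: 01)
Double-and-add from P = (13, 5):
  bit 0 = 0: acc unchanged = O
  bit 1 = 1: acc = O + (3, 0) = (3, 0)

2P = (3, 0)


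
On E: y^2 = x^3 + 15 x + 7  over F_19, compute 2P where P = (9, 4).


Doubling: s = (3 x1^2 + a) / (2 y1)
s = (3*9^2 + 15) / (2*4) mod 19 = 18
x3 = s^2 - 2 x1 mod 19 = 18^2 - 2*9 = 2
y3 = s (x1 - x3) - y1 mod 19 = 18 * (9 - 2) - 4 = 8

2P = (2, 8)


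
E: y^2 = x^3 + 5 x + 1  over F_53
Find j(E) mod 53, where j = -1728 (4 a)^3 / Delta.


Delta = -16(4 a^3 + 27 b^2) mod 53 = 48
-1728 * (4 a)^3 = -1728 * (4*5)^3 mod 53 = 43
j = 43 * 48^(-1) mod 53 = 2

j = 2 (mod 53)


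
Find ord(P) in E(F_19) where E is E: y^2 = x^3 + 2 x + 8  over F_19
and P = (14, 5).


Compute successive multiples of P until we hit O:
  1P = (14, 5)
  2P = (14, 14)
  3P = O

ord(P) = 3


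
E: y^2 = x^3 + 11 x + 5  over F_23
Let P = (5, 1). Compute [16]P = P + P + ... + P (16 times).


k = 16 = 10000_2 (binary, LSB first: 00001)
Double-and-add from P = (5, 1):
  bit 0 = 0: acc unchanged = O
  bit 1 = 0: acc unchanged = O
  bit 2 = 0: acc unchanged = O
  bit 3 = 0: acc unchanged = O
  bit 4 = 1: acc = O + (5, 22) = (5, 22)

16P = (5, 22)


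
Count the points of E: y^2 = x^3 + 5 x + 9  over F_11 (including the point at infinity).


For each x in F_11, count y with y^2 = x^3 + 5 x + 9 mod 11:
  x = 0: RHS = 9, y in [3, 8]  -> 2 point(s)
  x = 1: RHS = 4, y in [2, 9]  -> 2 point(s)
  x = 2: RHS = 5, y in [4, 7]  -> 2 point(s)
  x = 4: RHS = 5, y in [4, 7]  -> 2 point(s)
  x = 5: RHS = 5, y in [4, 7]  -> 2 point(s)
  x = 8: RHS = 0, y in [0]  -> 1 point(s)
  x = 10: RHS = 3, y in [5, 6]  -> 2 point(s)
Affine points: 13. Add the point at infinity: total = 14.

#E(F_11) = 14


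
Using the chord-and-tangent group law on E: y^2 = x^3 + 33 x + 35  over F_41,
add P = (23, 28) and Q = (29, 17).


P != Q, so use the chord formula.
s = (y2 - y1) / (x2 - x1) = (30) / (6) mod 41 = 5
x3 = s^2 - x1 - x2 mod 41 = 5^2 - 23 - 29 = 14
y3 = s (x1 - x3) - y1 mod 41 = 5 * (23 - 14) - 28 = 17

P + Q = (14, 17)


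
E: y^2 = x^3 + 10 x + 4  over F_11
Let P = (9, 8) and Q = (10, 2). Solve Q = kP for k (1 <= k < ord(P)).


Enumerate multiples of P until we hit Q = (10, 2):
  1P = (9, 8)
  2P = (4, 3)
  3P = (10, 2)
Match found at i = 3.

k = 3


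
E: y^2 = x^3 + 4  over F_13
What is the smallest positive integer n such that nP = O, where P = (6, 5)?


Compute successive multiples of P until we hit O:
  1P = (6, 5)
  2P = (10, 9)
  3P = (11, 3)
  4P = (5, 5)
  5P = (2, 8)
  6P = (8, 3)
  7P = (0, 2)
  8P = (4, 9)
  ... (continuing to 21P)
  21P = O

ord(P) = 21


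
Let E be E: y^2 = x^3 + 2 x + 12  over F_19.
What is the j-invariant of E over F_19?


Delta = -16(4 a^3 + 27 b^2) mod 19 = 18
-1728 * (4 a)^3 = -1728 * (4*2)^3 mod 19 = 18
j = 18 * 18^(-1) mod 19 = 1

j = 1 (mod 19)


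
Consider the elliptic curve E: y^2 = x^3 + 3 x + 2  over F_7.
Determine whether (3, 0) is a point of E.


Check whether y^2 = x^3 + 3 x + 2 (mod 7) for (x, y) = (3, 0).
LHS: y^2 = 0^2 mod 7 = 0
RHS: x^3 + 3 x + 2 = 3^3 + 3*3 + 2 mod 7 = 3
LHS != RHS

No, not on the curve


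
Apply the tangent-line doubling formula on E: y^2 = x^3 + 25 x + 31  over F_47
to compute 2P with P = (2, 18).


Doubling: s = (3 x1^2 + a) / (2 y1)
s = (3*2^2 + 25) / (2*18) mod 47 = 18
x3 = s^2 - 2 x1 mod 47 = 18^2 - 2*2 = 38
y3 = s (x1 - x3) - y1 mod 47 = 18 * (2 - 38) - 18 = 39

2P = (38, 39)


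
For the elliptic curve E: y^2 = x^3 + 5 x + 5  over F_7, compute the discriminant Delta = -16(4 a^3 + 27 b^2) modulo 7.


4 a^3 + 27 b^2 = 4*5^3 + 27*5^2 = 500 + 675 = 1175
Delta = -16 * (1175) = -18800
Delta mod 7 = 2

Delta = 2 (mod 7)


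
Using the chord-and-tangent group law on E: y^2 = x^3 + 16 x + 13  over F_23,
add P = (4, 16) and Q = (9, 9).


P != Q, so use the chord formula.
s = (y2 - y1) / (x2 - x1) = (16) / (5) mod 23 = 17
x3 = s^2 - x1 - x2 mod 23 = 17^2 - 4 - 9 = 0
y3 = s (x1 - x3) - y1 mod 23 = 17 * (4 - 0) - 16 = 6

P + Q = (0, 6)


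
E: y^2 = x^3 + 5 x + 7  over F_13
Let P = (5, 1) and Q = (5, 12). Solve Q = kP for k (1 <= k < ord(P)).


Enumerate multiples of P until we hit Q = (5, 12):
  1P = (5, 1)
  2P = (4, 0)
  3P = (5, 12)
Match found at i = 3.

k = 3


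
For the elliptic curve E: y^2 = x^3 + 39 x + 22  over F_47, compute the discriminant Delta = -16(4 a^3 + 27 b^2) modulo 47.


4 a^3 + 27 b^2 = 4*39^3 + 27*22^2 = 237276 + 13068 = 250344
Delta = -16 * (250344) = -4005504
Delta mod 47 = 24

Delta = 24 (mod 47)


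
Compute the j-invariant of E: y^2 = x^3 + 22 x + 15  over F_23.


Delta = -16(4 a^3 + 27 b^2) mod 23 = 16
-1728 * (4 a)^3 = -1728 * (4*22)^3 mod 23 = 8
j = 8 * 16^(-1) mod 23 = 12

j = 12 (mod 23)


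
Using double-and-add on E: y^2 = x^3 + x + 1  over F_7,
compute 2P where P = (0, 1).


k = 2 = 10_2 (binary, LSB first: 01)
Double-and-add from P = (0, 1):
  bit 0 = 0: acc unchanged = O
  bit 1 = 1: acc = O + (2, 5) = (2, 5)

2P = (2, 5)


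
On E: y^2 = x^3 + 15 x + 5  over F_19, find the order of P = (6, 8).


Compute successive multiples of P until we hit O:
  1P = (6, 8)
  2P = (16, 3)
  3P = (2, 9)
  4P = (17, 9)
  5P = (7, 4)
  6P = (3, 18)
  7P = (0, 10)
  8P = (11, 0)
  ... (continuing to 16P)
  16P = O

ord(P) = 16


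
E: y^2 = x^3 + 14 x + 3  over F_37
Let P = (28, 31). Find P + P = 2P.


Doubling: s = (3 x1^2 + a) / (2 y1)
s = (3*28^2 + 14) / (2*31) mod 37 = 31
x3 = s^2 - 2 x1 mod 37 = 31^2 - 2*28 = 17
y3 = s (x1 - x3) - y1 mod 37 = 31 * (28 - 17) - 31 = 14

2P = (17, 14)


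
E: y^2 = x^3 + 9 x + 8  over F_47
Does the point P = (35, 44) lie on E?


Check whether y^2 = x^3 + 9 x + 8 (mod 47) for (x, y) = (35, 44).
LHS: y^2 = 44^2 mod 47 = 9
RHS: x^3 + 9 x + 8 = 35^3 + 9*35 + 8 mod 47 = 5
LHS != RHS

No, not on the curve


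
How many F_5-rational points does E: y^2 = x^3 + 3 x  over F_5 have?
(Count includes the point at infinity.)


For each x in F_5, count y with y^2 = x^3 + 3 x + 0 mod 5:
  x = 0: RHS = 0, y in [0]  -> 1 point(s)
  x = 1: RHS = 4, y in [2, 3]  -> 2 point(s)
  x = 2: RHS = 4, y in [2, 3]  -> 2 point(s)
  x = 3: RHS = 1, y in [1, 4]  -> 2 point(s)
  x = 4: RHS = 1, y in [1, 4]  -> 2 point(s)
Affine points: 9. Add the point at infinity: total = 10.

#E(F_5) = 10


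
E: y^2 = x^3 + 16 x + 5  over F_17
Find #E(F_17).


For each x in F_17, count y with y^2 = x^3 + 16 x + 5 mod 17:
  x = 7: RHS = 1, y in [1, 16]  -> 2 point(s)
  x = 8: RHS = 16, y in [4, 13]  -> 2 point(s)
  x = 10: RHS = 9, y in [3, 14]  -> 2 point(s)
  x = 11: RHS = 16, y in [4, 13]  -> 2 point(s)
  x = 12: RHS = 4, y in [2, 15]  -> 2 point(s)
  x = 13: RHS = 13, y in [8, 9]  -> 2 point(s)
  x = 14: RHS = 15, y in [7, 10]  -> 2 point(s)
  x = 15: RHS = 16, y in [4, 13]  -> 2 point(s)
Affine points: 16. Add the point at infinity: total = 17.

#E(F_17) = 17


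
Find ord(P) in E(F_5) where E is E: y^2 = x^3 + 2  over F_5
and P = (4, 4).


Compute successive multiples of P until we hit O:
  1P = (4, 4)
  2P = (3, 2)
  3P = (2, 0)
  4P = (3, 3)
  5P = (4, 1)
  6P = O

ord(P) = 6


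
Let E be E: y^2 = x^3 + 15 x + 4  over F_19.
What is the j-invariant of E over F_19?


Delta = -16(4 a^3 + 27 b^2) mod 19 = 15
-1728 * (4 a)^3 = -1728 * (4*15)^3 mod 19 = 8
j = 8 * 15^(-1) mod 19 = 17

j = 17 (mod 19)


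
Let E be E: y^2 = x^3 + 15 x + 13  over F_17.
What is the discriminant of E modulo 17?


4 a^3 + 27 b^2 = 4*15^3 + 27*13^2 = 13500 + 4563 = 18063
Delta = -16 * (18063) = -289008
Delta mod 17 = 9

Delta = 9 (mod 17)


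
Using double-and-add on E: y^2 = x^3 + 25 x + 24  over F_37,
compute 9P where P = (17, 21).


k = 9 = 1001_2 (binary, LSB first: 1001)
Double-and-add from P = (17, 21):
  bit 0 = 1: acc = O + (17, 21) = (17, 21)
  bit 1 = 0: acc unchanged = (17, 21)
  bit 2 = 0: acc unchanged = (17, 21)
  bit 3 = 1: acc = (17, 21) + (31, 18) = (10, 33)

9P = (10, 33)


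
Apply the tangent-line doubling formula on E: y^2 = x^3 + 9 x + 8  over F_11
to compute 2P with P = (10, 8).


Doubling: s = (3 x1^2 + a) / (2 y1)
s = (3*10^2 + 9) / (2*8) mod 11 = 9
x3 = s^2 - 2 x1 mod 11 = 9^2 - 2*10 = 6
y3 = s (x1 - x3) - y1 mod 11 = 9 * (10 - 6) - 8 = 6

2P = (6, 6)


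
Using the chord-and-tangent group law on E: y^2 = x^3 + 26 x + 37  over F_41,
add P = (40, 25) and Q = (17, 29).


P != Q, so use the chord formula.
s = (y2 - y1) / (x2 - x1) = (4) / (18) mod 41 = 23
x3 = s^2 - x1 - x2 mod 41 = 23^2 - 40 - 17 = 21
y3 = s (x1 - x3) - y1 mod 41 = 23 * (40 - 21) - 25 = 2

P + Q = (21, 2)


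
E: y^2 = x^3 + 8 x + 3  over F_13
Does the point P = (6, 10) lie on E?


Check whether y^2 = x^3 + 8 x + 3 (mod 13) for (x, y) = (6, 10).
LHS: y^2 = 10^2 mod 13 = 9
RHS: x^3 + 8 x + 3 = 6^3 + 8*6 + 3 mod 13 = 7
LHS != RHS

No, not on the curve


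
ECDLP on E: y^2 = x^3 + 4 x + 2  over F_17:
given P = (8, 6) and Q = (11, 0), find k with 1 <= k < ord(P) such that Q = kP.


Enumerate multiples of P until we hit Q = (11, 0):
  1P = (8, 6)
  2P = (9, 6)
  3P = (0, 11)
  4P = (7, 4)
  5P = (6, 15)
  6P = (2, 1)
  7P = (11, 0)
Match found at i = 7.

k = 7


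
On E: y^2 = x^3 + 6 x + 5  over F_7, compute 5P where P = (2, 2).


k = 5 = 101_2 (binary, LSB first: 101)
Double-and-add from P = (2, 2):
  bit 0 = 1: acc = O + (2, 2) = (2, 2)
  bit 1 = 0: acc unchanged = (2, 2)
  bit 2 = 1: acc = (2, 2) + (3, 6) = (4, 4)

5P = (4, 4)


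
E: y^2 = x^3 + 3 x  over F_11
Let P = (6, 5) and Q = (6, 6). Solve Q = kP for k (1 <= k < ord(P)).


Enumerate multiples of P until we hit Q = (6, 6):
  1P = (6, 5)
  2P = (0, 0)
  3P = (6, 6)
Match found at i = 3.

k = 3


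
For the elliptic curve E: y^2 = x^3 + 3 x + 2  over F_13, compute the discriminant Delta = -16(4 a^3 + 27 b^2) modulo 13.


4 a^3 + 27 b^2 = 4*3^3 + 27*2^2 = 108 + 108 = 216
Delta = -16 * (216) = -3456
Delta mod 13 = 2

Delta = 2 (mod 13)


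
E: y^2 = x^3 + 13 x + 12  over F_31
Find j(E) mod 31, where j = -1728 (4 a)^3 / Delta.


Delta = -16(4 a^3 + 27 b^2) mod 31 = 17
-1728 * (4 a)^3 = -1728 * (4*13)^3 mod 31 = 29
j = 29 * 17^(-1) mod 31 = 9

j = 9 (mod 31)


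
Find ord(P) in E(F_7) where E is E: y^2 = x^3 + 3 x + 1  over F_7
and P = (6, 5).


Compute successive multiples of P until we hit O:
  1P = (6, 5)
  2P = (6, 2)
  3P = O

ord(P) = 3


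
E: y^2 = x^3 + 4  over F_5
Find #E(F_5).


For each x in F_5, count y with y^2 = x^3 + 0 x + 4 mod 5:
  x = 0: RHS = 4, y in [2, 3]  -> 2 point(s)
  x = 1: RHS = 0, y in [0]  -> 1 point(s)
  x = 3: RHS = 1, y in [1, 4]  -> 2 point(s)
Affine points: 5. Add the point at infinity: total = 6.

#E(F_5) = 6


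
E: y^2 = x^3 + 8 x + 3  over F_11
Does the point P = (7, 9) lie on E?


Check whether y^2 = x^3 + 8 x + 3 (mod 11) for (x, y) = (7, 9).
LHS: y^2 = 9^2 mod 11 = 4
RHS: x^3 + 8 x + 3 = 7^3 + 8*7 + 3 mod 11 = 6
LHS != RHS

No, not on the curve


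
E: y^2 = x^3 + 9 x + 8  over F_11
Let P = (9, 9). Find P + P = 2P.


Doubling: s = (3 x1^2 + a) / (2 y1)
s = (3*9^2 + 9) / (2*9) mod 11 = 3
x3 = s^2 - 2 x1 mod 11 = 3^2 - 2*9 = 2
y3 = s (x1 - x3) - y1 mod 11 = 3 * (9 - 2) - 9 = 1

2P = (2, 1)


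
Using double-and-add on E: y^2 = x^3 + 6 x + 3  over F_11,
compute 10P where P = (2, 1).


k = 10 = 1010_2 (binary, LSB first: 0101)
Double-and-add from P = (2, 1):
  bit 0 = 0: acc unchanged = O
  bit 1 = 1: acc = O + (0, 6) = (0, 6)
  bit 2 = 0: acc unchanged = (0, 6)
  bit 3 = 1: acc = (0, 6) + (5, 2) = (4, 6)

10P = (4, 6)


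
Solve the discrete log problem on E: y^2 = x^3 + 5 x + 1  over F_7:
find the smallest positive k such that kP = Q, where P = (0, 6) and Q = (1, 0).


Enumerate multiples of P until we hit Q = (1, 0):
  1P = (0, 6)
  2P = (1, 0)
Match found at i = 2.

k = 2


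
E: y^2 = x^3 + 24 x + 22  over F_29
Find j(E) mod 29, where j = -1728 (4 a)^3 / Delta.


Delta = -16(4 a^3 + 27 b^2) mod 29 = 27
-1728 * (4 a)^3 = -1728 * (4*24)^3 mod 29 = 19
j = 19 * 27^(-1) mod 29 = 5

j = 5 (mod 29)


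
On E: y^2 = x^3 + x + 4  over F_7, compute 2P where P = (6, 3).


Doubling: s = (3 x1^2 + a) / (2 y1)
s = (3*6^2 + 1) / (2*3) mod 7 = 3
x3 = s^2 - 2 x1 mod 7 = 3^2 - 2*6 = 4
y3 = s (x1 - x3) - y1 mod 7 = 3 * (6 - 4) - 3 = 3

2P = (4, 3)


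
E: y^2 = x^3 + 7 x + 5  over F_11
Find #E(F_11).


For each x in F_11, count y with y^2 = x^3 + 7 x + 5 mod 11:
  x = 0: RHS = 5, y in [4, 7]  -> 2 point(s)
  x = 2: RHS = 5, y in [4, 7]  -> 2 point(s)
  x = 3: RHS = 9, y in [3, 8]  -> 2 point(s)
  x = 4: RHS = 9, y in [3, 8]  -> 2 point(s)
  x = 5: RHS = 0, y in [0]  -> 1 point(s)
  x = 7: RHS = 1, y in [1, 10]  -> 2 point(s)
  x = 8: RHS = 1, y in [1, 10]  -> 2 point(s)
  x = 9: RHS = 5, y in [4, 7]  -> 2 point(s)
Affine points: 15. Add the point at infinity: total = 16.

#E(F_11) = 16


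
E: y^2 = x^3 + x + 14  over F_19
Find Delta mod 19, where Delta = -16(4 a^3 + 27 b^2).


4 a^3 + 27 b^2 = 4*1^3 + 27*14^2 = 4 + 5292 = 5296
Delta = -16 * (5296) = -84736
Delta mod 19 = 4

Delta = 4 (mod 19)


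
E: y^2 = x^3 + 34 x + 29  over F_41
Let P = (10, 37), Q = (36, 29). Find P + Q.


P != Q, so use the chord formula.
s = (y2 - y1) / (x2 - x1) = (33) / (26) mod 41 = 6
x3 = s^2 - x1 - x2 mod 41 = 6^2 - 10 - 36 = 31
y3 = s (x1 - x3) - y1 mod 41 = 6 * (10 - 31) - 37 = 1

P + Q = (31, 1)


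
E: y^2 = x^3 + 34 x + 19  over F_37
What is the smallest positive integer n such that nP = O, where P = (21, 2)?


Compute successive multiples of P until we hit O:
  1P = (21, 2)
  2P = (4, 21)
  3P = (8, 27)
  4P = (36, 24)
  5P = (18, 32)
  6P = (24, 28)
  7P = (26, 4)
  8P = (2, 13)
  ... (continuing to 38P)
  38P = O

ord(P) = 38


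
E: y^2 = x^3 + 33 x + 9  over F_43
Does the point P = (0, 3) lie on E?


Check whether y^2 = x^3 + 33 x + 9 (mod 43) for (x, y) = (0, 3).
LHS: y^2 = 3^2 mod 43 = 9
RHS: x^3 + 33 x + 9 = 0^3 + 33*0 + 9 mod 43 = 9
LHS = RHS

Yes, on the curve


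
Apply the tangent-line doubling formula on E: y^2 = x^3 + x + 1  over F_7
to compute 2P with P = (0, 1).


Doubling: s = (3 x1^2 + a) / (2 y1)
s = (3*0^2 + 1) / (2*1) mod 7 = 4
x3 = s^2 - 2 x1 mod 7 = 4^2 - 2*0 = 2
y3 = s (x1 - x3) - y1 mod 7 = 4 * (0 - 2) - 1 = 5

2P = (2, 5)


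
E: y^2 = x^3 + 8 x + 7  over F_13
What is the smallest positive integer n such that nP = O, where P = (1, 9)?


Compute successive multiples of P until we hit O:
  1P = (1, 9)
  2P = (7, 9)
  3P = (5, 4)
  4P = (11, 10)
  5P = (4, 5)
  6P = (4, 8)
  7P = (11, 3)
  8P = (5, 9)
  ... (continuing to 11P)
  11P = O

ord(P) = 11


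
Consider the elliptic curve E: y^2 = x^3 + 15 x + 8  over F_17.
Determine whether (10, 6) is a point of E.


Check whether y^2 = x^3 + 15 x + 8 (mod 17) for (x, y) = (10, 6).
LHS: y^2 = 6^2 mod 17 = 2
RHS: x^3 + 15 x + 8 = 10^3 + 15*10 + 8 mod 17 = 2
LHS = RHS

Yes, on the curve


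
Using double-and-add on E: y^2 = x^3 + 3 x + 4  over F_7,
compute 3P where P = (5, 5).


k = 3 = 11_2 (binary, LSB first: 11)
Double-and-add from P = (5, 5):
  bit 0 = 1: acc = O + (5, 5) = (5, 5)
  bit 1 = 1: acc = (5, 5) + (1, 1) = (2, 5)

3P = (2, 5)


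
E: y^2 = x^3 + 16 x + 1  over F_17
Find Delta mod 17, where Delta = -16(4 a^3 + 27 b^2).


4 a^3 + 27 b^2 = 4*16^3 + 27*1^2 = 16384 + 27 = 16411
Delta = -16 * (16411) = -262576
Delta mod 17 = 6

Delta = 6 (mod 17)


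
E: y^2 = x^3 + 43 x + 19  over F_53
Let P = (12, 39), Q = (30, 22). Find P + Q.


P != Q, so use the chord formula.
s = (y2 - y1) / (x2 - x1) = (36) / (18) mod 53 = 2
x3 = s^2 - x1 - x2 mod 53 = 2^2 - 12 - 30 = 15
y3 = s (x1 - x3) - y1 mod 53 = 2 * (12 - 15) - 39 = 8

P + Q = (15, 8)


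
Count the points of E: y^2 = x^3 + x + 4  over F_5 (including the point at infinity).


For each x in F_5, count y with y^2 = x^3 + 1 x + 4 mod 5:
  x = 0: RHS = 4, y in [2, 3]  -> 2 point(s)
  x = 1: RHS = 1, y in [1, 4]  -> 2 point(s)
  x = 2: RHS = 4, y in [2, 3]  -> 2 point(s)
  x = 3: RHS = 4, y in [2, 3]  -> 2 point(s)
Affine points: 8. Add the point at infinity: total = 9.

#E(F_5) = 9


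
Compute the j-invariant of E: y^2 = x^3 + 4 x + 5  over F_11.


Delta = -16(4 a^3 + 27 b^2) mod 11 = 9
-1728 * (4 a)^3 = -1728 * (4*4)^3 mod 11 = 7
j = 7 * 9^(-1) mod 11 = 2

j = 2 (mod 11)


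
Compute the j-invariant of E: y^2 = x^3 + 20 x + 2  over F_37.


Delta = -16(4 a^3 + 27 b^2) mod 37 = 17
-1728 * (4 a)^3 = -1728 * (4*20)^3 mod 37 = 8
j = 8 * 17^(-1) mod 37 = 7

j = 7 (mod 37)


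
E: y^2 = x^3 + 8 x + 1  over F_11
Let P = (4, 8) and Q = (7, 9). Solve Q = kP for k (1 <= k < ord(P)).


Enumerate multiples of P until we hit Q = (7, 9):
  1P = (4, 8)
  2P = (7, 9)
Match found at i = 2.

k = 2


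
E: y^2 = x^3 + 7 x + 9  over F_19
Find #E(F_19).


For each x in F_19, count y with y^2 = x^3 + 7 x + 9 mod 19:
  x = 0: RHS = 9, y in [3, 16]  -> 2 point(s)
  x = 1: RHS = 17, y in [6, 13]  -> 2 point(s)
  x = 3: RHS = 0, y in [0]  -> 1 point(s)
  x = 4: RHS = 6, y in [5, 14]  -> 2 point(s)
  x = 5: RHS = 17, y in [6, 13]  -> 2 point(s)
  x = 6: RHS = 1, y in [1, 18]  -> 2 point(s)
  x = 8: RHS = 7, y in [8, 11]  -> 2 point(s)
  x = 11: RHS = 11, y in [7, 12]  -> 2 point(s)
  x = 12: RHS = 16, y in [4, 15]  -> 2 point(s)
  x = 13: RHS = 17, y in [6, 13]  -> 2 point(s)
  x = 14: RHS = 1, y in [1, 18]  -> 2 point(s)
  x = 17: RHS = 6, y in [5, 14]  -> 2 point(s)
  x = 18: RHS = 1, y in [1, 18]  -> 2 point(s)
Affine points: 25. Add the point at infinity: total = 26.

#E(F_19) = 26


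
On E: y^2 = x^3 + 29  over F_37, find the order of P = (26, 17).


Compute successive multiples of P until we hit O:
  1P = (26, 17)
  2P = (11, 18)
  3P = (25, 15)
  4P = (27, 18)
  5P = (22, 24)
  6P = (36, 19)
  7P = (15, 0)
  8P = (36, 18)
  ... (continuing to 14P)
  14P = O

ord(P) = 14


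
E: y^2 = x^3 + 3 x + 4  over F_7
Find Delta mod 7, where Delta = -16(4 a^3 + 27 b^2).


4 a^3 + 27 b^2 = 4*3^3 + 27*4^2 = 108 + 432 = 540
Delta = -16 * (540) = -8640
Delta mod 7 = 5

Delta = 5 (mod 7)


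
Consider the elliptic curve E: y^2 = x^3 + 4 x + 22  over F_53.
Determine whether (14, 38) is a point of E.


Check whether y^2 = x^3 + 4 x + 22 (mod 53) for (x, y) = (14, 38).
LHS: y^2 = 38^2 mod 53 = 13
RHS: x^3 + 4 x + 22 = 14^3 + 4*14 + 22 mod 53 = 13
LHS = RHS

Yes, on the curve


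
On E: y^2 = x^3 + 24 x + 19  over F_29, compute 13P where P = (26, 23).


k = 13 = 1101_2 (binary, LSB first: 1011)
Double-and-add from P = (26, 23):
  bit 0 = 1: acc = O + (26, 23) = (26, 23)
  bit 1 = 0: acc unchanged = (26, 23)
  bit 2 = 1: acc = (26, 23) + (12, 18) = (4, 18)
  bit 3 = 1: acc = (4, 18) + (14, 5) = (24, 8)

13P = (24, 8)


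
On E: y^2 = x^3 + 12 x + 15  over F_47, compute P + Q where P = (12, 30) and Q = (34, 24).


P != Q, so use the chord formula.
s = (y2 - y1) / (x2 - x1) = (41) / (22) mod 47 = 4
x3 = s^2 - x1 - x2 mod 47 = 4^2 - 12 - 34 = 17
y3 = s (x1 - x3) - y1 mod 47 = 4 * (12 - 17) - 30 = 44

P + Q = (17, 44)


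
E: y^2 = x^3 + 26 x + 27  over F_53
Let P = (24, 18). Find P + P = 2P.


Doubling: s = (3 x1^2 + a) / (2 y1)
s = (3*24^2 + 26) / (2*18) mod 53 = 34
x3 = s^2 - 2 x1 mod 53 = 34^2 - 2*24 = 48
y3 = s (x1 - x3) - y1 mod 53 = 34 * (24 - 48) - 18 = 14

2P = (48, 14)


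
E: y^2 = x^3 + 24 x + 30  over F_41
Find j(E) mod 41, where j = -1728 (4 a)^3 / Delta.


Delta = -16(4 a^3 + 27 b^2) mod 41 = 6
-1728 * (4 a)^3 = -1728 * (4*24)^3 mod 41 = 18
j = 18 * 6^(-1) mod 41 = 3

j = 3 (mod 41)


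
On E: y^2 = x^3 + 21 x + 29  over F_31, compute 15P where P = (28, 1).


k = 15 = 1111_2 (binary, LSB first: 1111)
Double-and-add from P = (28, 1):
  bit 0 = 1: acc = O + (28, 1) = (28, 1)
  bit 1 = 1: acc = (28, 1) + (24, 2) = (12, 26)
  bit 2 = 1: acc = (12, 26) + (11, 17) = (27, 25)
  bit 3 = 1: acc = (27, 25) + (25, 20) = (24, 29)

15P = (24, 29)
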